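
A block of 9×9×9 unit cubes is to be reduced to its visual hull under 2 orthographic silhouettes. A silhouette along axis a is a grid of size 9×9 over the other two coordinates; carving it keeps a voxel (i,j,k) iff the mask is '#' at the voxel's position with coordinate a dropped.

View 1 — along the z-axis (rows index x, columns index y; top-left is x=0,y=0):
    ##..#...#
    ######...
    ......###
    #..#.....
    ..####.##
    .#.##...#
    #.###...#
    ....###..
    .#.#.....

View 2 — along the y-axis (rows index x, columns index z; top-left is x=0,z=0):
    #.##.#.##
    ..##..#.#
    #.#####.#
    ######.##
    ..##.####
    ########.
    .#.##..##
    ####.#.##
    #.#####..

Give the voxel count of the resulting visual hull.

voxel count = 211

full grid |V| = 729
  1. axis=2 (XY plane), |mask|=35  ⇒  voxels=315
  2. axis=1 (XZ plane), |mask|=57  ⇒  voxels=211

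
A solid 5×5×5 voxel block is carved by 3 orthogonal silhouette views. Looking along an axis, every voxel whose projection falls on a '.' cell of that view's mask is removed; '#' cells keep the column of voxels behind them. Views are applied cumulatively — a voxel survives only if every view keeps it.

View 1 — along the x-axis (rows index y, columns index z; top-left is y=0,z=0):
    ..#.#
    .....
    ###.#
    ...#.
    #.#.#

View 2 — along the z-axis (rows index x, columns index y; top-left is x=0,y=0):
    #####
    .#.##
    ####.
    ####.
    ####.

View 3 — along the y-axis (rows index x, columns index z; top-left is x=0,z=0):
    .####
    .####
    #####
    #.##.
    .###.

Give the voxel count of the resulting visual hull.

26 voxels

before carving: 125 voxels (5×5×5)
[1] x-view keeps 10 columns → grid now 50
[2] z-view keeps 20 columns → grid now 35
[3] y-view keeps 19 columns → grid now 26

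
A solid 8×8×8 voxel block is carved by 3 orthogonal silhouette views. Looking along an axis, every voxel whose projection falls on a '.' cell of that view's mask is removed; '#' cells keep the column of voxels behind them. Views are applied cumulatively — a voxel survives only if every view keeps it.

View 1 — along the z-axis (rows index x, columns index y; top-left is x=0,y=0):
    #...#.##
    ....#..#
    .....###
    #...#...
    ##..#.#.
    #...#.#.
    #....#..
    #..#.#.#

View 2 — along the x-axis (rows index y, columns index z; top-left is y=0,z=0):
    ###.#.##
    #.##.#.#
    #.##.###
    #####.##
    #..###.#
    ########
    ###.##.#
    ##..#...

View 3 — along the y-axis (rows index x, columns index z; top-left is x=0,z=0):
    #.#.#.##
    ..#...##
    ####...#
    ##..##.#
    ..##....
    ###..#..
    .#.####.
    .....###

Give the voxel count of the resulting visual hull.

initial block: 8^3 = 512
after view 1 [z-axis, 24 of 64 cells solid] → remaining = 192
after view 2 [x-axis, 46 of 64 cells solid] → remaining = 133
after view 3 [y-axis, 32 of 64 cells solid] → remaining = 63

voxel count = 63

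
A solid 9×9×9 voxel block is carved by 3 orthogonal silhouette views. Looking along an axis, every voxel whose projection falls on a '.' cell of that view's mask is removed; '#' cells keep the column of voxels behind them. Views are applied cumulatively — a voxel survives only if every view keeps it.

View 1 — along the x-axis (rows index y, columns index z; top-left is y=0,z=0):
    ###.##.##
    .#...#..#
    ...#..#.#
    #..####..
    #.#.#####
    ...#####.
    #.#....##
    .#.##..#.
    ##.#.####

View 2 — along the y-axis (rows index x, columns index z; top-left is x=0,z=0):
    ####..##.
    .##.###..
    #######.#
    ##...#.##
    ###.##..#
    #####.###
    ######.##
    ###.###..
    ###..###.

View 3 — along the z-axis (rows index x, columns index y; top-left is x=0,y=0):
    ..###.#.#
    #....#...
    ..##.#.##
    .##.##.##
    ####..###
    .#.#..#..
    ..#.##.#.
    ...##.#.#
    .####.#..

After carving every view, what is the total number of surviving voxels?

voxel count = 139

before carving: 729 voxels (9×9×9)
V1 x: intersect with YZ mask (45 set) -- 405 left
V2 y: intersect with XZ mask (58 set) -- 282 left
V3 z: intersect with XY mask (41 set) -- 139 left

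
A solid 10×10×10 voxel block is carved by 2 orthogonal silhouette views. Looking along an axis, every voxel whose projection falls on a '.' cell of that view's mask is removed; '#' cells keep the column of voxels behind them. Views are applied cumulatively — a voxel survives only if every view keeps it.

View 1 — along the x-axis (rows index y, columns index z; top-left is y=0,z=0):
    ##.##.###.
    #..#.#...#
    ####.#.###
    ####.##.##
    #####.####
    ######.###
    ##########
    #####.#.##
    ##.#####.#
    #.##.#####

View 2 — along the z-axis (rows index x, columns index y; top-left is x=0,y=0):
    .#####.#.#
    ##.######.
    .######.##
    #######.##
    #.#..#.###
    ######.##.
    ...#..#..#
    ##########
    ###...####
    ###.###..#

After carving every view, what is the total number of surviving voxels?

before carving: 1000 voxels (10×10×10)
carve view 1 (along x, YZ-mask fill 79/100): 790 voxels remain
carve view 2 (along z, XY-mask fill 73/100): 574 voxels remain

574 voxels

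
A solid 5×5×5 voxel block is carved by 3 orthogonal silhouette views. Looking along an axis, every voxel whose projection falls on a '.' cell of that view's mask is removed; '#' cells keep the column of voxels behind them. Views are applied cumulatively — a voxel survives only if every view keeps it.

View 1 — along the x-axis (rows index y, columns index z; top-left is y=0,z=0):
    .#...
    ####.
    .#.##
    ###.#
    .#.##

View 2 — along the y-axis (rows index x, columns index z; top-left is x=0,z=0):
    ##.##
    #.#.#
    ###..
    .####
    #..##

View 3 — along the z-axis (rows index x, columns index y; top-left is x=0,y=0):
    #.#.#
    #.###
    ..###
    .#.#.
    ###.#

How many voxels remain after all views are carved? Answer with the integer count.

voxel count = 29

before carving: 125 voxels (5×5×5)
[1] x-view keeps 15 columns → grid now 75
[2] y-view keeps 17 columns → grid now 50
[3] z-view keeps 16 columns → grid now 29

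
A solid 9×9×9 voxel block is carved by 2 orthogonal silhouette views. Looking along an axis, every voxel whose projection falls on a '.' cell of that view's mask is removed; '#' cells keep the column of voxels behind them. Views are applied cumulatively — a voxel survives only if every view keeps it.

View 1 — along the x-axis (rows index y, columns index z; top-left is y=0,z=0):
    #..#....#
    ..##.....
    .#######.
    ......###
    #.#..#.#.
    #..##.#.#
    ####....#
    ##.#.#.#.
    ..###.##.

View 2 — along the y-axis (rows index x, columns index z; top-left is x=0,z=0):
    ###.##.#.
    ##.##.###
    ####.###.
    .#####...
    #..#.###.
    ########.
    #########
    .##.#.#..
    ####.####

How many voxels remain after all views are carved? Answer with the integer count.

remaining voxels: 257

full grid |V| = 729
after view 1 [x-axis, 39 of 81 cells solid] → remaining = 351
after view 2 [y-axis, 59 of 81 cells solid] → remaining = 257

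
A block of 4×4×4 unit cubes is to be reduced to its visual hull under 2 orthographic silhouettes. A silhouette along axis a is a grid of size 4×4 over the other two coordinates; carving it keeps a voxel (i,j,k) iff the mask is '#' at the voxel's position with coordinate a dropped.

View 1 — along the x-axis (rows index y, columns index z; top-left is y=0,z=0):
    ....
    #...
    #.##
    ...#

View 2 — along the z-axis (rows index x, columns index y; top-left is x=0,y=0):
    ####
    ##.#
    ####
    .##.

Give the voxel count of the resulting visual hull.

|visual hull| = 16

full grid |V| = 64
after view 1 [x-axis, 5 of 16 cells solid] → remaining = 20
after view 2 [z-axis, 13 of 16 cells solid] → remaining = 16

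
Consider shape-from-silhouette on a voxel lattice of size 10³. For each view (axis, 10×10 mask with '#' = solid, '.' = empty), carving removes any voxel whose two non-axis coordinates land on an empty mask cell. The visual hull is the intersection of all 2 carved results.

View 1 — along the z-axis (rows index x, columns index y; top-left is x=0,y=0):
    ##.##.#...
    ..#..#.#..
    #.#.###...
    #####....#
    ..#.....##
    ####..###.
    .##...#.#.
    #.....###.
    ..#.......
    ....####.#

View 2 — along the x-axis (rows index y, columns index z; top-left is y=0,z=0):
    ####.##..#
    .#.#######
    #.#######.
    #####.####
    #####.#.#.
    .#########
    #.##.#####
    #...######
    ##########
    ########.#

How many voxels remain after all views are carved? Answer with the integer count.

voxel count = 348

initial block: 10^3 = 1000
[1] z-view keeps 43 columns → grid now 430
[2] x-view keeps 82 columns → grid now 348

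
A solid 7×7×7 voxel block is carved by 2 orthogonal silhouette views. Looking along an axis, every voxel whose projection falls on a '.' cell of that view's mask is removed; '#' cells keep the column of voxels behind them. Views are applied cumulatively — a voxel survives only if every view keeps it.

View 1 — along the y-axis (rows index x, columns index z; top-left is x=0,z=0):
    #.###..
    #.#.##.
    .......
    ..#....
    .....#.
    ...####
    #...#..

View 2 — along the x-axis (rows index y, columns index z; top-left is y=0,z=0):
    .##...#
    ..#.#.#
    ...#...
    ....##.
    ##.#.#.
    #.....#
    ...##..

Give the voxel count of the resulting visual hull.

39 voxels

start: 7×7×7 = 343 voxels
[1] y-view keeps 16 columns → grid now 112
[2] x-view keeps 17 columns → grid now 39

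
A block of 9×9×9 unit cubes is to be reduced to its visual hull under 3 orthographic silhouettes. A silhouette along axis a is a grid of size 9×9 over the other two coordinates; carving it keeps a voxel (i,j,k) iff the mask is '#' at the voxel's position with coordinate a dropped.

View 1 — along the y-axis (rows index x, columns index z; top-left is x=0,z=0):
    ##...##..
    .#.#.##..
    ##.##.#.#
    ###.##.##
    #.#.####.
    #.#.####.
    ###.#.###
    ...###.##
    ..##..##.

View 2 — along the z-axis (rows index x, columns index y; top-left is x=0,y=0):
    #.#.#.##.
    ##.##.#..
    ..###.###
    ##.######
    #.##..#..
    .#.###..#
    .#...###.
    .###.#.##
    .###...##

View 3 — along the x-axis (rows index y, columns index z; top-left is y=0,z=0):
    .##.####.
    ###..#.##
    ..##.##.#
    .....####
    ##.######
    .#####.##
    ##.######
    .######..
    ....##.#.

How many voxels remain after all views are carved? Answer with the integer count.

remaining voxels: 178

initial block: 9^3 = 729
V1 y: intersect with XZ mask (49 set) -- 441 left
V2 z: intersect with XY mask (48 set) -- 264 left
V3 x: intersect with YZ mask (53 set) -- 178 left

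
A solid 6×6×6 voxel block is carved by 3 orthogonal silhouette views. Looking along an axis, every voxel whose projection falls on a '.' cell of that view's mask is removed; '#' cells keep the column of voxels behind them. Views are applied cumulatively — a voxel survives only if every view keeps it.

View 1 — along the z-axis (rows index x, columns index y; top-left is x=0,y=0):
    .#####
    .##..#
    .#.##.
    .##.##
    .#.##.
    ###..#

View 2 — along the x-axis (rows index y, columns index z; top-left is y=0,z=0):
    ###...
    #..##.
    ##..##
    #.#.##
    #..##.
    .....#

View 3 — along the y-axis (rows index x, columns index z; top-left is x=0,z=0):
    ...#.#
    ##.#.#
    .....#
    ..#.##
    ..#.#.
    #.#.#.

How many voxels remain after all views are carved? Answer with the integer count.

full grid |V| = 216
V1 z: intersect with XY mask (22 set) -- 132 left
V2 x: intersect with YZ mask (18 set) -- 65 left
V3 y: intersect with XZ mask (15 set) -- 27 left

remaining voxels: 27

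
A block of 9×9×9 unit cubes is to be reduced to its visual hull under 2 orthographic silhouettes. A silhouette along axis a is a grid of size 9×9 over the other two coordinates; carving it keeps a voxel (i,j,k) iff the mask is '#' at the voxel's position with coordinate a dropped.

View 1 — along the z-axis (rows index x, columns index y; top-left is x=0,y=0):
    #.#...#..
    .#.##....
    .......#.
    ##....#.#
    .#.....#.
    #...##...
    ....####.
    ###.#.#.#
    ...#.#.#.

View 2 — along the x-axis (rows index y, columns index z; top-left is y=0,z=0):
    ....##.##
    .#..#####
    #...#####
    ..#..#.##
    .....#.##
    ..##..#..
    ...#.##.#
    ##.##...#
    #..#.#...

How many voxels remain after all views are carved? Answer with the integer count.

123 voxels

before carving: 729 voxels (9×9×9)
[1] z-view keeps 29 columns → grid now 261
[2] x-view keeps 38 columns → grid now 123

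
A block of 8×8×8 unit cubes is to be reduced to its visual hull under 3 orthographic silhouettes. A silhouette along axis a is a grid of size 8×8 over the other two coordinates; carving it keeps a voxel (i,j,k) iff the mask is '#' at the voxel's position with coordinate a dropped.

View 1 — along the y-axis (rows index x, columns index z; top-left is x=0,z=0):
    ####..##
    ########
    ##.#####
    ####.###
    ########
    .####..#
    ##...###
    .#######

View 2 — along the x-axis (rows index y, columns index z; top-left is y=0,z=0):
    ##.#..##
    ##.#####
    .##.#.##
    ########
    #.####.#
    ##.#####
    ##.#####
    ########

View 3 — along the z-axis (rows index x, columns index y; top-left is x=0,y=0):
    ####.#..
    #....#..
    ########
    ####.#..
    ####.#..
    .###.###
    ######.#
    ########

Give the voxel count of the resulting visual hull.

initial block: 8^3 = 512
after view 1 [y-axis, 53 of 64 cells solid] → remaining = 424
after view 2 [x-axis, 53 of 64 cells solid] → remaining = 355
after view 3 [z-axis, 46 of 64 cells solid] → remaining = 248

|visual hull| = 248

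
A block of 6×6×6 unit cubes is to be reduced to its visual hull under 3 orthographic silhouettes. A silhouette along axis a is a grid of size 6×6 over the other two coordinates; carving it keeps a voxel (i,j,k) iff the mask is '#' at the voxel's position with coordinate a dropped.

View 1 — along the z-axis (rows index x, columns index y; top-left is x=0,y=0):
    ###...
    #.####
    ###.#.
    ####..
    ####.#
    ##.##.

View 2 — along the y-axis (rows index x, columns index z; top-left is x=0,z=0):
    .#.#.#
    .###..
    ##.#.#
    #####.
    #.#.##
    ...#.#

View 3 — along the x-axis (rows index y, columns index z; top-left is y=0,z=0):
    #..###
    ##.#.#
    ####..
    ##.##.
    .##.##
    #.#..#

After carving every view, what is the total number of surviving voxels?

60 voxels

start: 6×6×6 = 216 voxels
  1. axis=2 (XY plane), |mask|=25  ⇒  voxels=150
  2. axis=1 (XZ plane), |mask|=21  ⇒  voxels=88
  3. axis=0 (YZ plane), |mask|=23  ⇒  voxels=60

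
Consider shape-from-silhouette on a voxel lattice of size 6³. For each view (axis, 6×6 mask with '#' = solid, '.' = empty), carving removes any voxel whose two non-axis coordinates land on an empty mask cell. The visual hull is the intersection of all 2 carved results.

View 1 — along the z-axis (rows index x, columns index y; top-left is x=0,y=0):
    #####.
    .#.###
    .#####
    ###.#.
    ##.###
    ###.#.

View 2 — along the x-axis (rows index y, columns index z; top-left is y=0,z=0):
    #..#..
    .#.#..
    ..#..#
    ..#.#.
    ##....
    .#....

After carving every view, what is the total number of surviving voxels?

initial block: 6^3 = 216
after view 1 [z-axis, 27 of 36 cells solid] → remaining = 162
after view 2 [x-axis, 11 of 36 cells solid] → remaining = 51

voxel count = 51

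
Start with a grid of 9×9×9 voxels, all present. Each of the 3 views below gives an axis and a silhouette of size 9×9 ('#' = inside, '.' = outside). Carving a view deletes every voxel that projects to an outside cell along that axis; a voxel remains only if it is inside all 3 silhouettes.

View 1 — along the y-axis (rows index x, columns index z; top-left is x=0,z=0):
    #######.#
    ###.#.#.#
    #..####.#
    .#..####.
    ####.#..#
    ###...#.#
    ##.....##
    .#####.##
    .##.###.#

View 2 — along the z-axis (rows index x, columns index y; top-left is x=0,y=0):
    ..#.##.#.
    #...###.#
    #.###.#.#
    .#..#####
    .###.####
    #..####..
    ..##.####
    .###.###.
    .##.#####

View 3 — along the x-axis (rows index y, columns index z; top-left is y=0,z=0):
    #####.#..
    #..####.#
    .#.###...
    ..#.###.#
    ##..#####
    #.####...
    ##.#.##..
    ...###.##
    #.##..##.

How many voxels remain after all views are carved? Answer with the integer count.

|visual hull| = 175

full grid |V| = 729
[1] y-view keeps 53 columns → grid now 477
[2] z-view keeps 52 columns → grid now 303
[3] x-view keeps 48 columns → grid now 175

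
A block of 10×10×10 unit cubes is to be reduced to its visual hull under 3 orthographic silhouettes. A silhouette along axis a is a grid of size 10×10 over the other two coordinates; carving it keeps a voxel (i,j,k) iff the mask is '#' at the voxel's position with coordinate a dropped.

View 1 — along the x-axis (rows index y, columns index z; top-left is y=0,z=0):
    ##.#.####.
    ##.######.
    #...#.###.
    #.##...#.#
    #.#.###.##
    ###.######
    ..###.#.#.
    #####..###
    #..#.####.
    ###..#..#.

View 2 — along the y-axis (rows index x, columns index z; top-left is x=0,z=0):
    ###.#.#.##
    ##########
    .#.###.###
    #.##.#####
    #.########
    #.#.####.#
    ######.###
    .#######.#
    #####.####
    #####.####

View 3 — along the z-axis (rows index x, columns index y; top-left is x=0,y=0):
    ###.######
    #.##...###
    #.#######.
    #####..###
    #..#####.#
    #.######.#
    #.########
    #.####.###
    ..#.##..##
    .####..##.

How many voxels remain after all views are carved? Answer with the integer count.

initial block: 10^3 = 1000
  1. axis=0 (YZ plane), |mask|=65  ⇒  voxels=650
  2. axis=1 (XZ plane), |mask|=83  ⇒  voxels=536
  3. axis=2 (XY plane), |mask|=74  ⇒  voxels=386

|visual hull| = 386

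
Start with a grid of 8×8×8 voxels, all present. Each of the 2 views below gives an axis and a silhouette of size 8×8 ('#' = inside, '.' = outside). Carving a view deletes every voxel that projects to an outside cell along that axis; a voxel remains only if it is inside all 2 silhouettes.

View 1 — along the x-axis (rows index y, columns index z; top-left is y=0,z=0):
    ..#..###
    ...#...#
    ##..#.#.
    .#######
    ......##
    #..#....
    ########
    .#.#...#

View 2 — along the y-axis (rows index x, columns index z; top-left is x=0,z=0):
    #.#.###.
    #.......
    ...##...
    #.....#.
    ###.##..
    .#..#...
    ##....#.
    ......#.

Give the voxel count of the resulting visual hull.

start: 8×8×8 = 512 voxels
carve view 1 (along x, YZ-mask fill 32/64): 256 voxels remain
carve view 2 (along y, XZ-mask fill 21/64): 76 voxels remain

voxel count = 76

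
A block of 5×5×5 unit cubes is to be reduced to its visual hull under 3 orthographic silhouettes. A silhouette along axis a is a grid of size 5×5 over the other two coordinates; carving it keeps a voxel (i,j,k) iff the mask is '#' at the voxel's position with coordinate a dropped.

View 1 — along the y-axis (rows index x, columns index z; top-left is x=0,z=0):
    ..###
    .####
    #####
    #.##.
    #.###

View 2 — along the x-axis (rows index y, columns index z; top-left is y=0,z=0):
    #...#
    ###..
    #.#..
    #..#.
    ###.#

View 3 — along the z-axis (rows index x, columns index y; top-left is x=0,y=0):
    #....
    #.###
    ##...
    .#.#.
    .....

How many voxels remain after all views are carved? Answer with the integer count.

start: 5×5×5 = 125 voxels
V1 y: intersect with XZ mask (19 set) -- 95 left
V2 x: intersect with YZ mask (13 set) -- 47 left
V3 z: intersect with XY mask (9 set) -- 16 left

|visual hull| = 16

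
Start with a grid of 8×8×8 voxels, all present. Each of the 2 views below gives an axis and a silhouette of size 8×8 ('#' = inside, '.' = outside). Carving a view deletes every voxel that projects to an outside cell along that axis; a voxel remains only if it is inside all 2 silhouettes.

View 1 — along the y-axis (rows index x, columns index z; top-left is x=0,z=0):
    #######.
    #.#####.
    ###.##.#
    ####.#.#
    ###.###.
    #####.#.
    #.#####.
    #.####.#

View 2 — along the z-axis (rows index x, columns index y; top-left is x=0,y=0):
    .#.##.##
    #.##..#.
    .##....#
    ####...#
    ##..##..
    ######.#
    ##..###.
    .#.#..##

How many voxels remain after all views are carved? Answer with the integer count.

remaining voxels: 227

before carving: 512 voxels (8×8×8)
step 1: project along y, AND mask (49/64) → |grid| = 392
step 2: project along z, AND mask (37/64) → |grid| = 227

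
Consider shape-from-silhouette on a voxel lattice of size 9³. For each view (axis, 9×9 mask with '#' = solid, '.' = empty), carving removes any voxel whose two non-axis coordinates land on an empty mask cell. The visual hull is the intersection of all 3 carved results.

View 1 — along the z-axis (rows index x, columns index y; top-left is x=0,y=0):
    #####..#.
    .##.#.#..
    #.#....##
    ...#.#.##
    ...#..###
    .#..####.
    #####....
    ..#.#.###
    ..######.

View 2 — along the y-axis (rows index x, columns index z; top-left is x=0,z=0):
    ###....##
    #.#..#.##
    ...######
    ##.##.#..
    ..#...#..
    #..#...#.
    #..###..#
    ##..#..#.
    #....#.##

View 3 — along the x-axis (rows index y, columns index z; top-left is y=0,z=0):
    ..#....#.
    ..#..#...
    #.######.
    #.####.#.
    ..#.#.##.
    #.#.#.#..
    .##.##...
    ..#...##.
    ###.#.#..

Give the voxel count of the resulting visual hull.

|visual hull| = 84

initial block: 9^3 = 729
carve view 1 (along z, XY-mask fill 43/81): 387 voxels remain
carve view 2 (along y, XZ-mask fill 39/81): 186 voxels remain
carve view 3 (along x, YZ-mask fill 37/81): 84 voxels remain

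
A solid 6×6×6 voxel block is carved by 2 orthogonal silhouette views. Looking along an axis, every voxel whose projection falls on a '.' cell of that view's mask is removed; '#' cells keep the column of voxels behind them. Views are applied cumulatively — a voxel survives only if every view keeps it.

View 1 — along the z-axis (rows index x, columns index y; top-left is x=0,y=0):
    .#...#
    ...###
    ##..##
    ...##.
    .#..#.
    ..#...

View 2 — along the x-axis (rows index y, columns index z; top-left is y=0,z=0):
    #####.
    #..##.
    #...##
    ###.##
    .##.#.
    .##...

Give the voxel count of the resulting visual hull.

initial block: 6^3 = 216
step 1: project along z, AND mask (14/36) → |grid| = 84
step 2: project along x, AND mask (21/36) → |grid| = 45

remaining voxels: 45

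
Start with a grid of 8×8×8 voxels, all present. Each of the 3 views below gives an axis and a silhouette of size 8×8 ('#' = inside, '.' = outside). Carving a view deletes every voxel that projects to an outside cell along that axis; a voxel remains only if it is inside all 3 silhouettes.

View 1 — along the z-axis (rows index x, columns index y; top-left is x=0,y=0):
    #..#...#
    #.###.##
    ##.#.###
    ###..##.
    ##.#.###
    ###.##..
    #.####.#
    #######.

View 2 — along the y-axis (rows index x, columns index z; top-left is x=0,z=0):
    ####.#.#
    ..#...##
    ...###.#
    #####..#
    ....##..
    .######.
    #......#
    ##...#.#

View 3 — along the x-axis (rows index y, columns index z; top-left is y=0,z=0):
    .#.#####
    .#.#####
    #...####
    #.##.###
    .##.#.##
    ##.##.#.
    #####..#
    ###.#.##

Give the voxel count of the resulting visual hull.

full grid |V| = 512
V1 z: intersect with XY mask (44 set) -- 352 left
V2 y: intersect with XZ mask (33 set) -- 172 left
V3 x: intersect with YZ mask (45 set) -- 124 left

voxel count = 124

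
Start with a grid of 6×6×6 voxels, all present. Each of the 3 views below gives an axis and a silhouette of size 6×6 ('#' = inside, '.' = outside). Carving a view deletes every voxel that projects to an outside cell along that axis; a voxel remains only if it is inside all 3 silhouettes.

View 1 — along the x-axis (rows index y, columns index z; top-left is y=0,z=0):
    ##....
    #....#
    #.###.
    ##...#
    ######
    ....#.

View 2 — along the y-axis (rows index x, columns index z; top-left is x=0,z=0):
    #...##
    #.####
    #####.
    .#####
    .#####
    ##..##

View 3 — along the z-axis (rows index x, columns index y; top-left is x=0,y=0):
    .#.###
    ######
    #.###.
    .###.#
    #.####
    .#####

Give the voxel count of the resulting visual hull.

remaining voxels: 67

before carving: 216 voxels (6×6×6)
[1] x-view keeps 18 columns → grid now 108
[2] y-view keeps 27 columns → grid now 81
[3] z-view keeps 28 columns → grid now 67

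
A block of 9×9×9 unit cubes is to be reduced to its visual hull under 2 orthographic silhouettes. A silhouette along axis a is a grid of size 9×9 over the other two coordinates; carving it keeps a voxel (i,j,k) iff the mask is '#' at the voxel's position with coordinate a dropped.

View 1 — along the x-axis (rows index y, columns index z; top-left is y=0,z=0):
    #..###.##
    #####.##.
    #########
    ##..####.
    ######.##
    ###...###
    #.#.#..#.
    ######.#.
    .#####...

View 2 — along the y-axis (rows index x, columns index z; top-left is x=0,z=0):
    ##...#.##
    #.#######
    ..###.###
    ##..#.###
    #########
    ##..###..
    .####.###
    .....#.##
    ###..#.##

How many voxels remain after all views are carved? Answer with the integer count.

full grid |V| = 729
[1] x-view keeps 58 columns → grid now 522
[2] y-view keeps 55 columns → grid now 353

remaining voxels: 353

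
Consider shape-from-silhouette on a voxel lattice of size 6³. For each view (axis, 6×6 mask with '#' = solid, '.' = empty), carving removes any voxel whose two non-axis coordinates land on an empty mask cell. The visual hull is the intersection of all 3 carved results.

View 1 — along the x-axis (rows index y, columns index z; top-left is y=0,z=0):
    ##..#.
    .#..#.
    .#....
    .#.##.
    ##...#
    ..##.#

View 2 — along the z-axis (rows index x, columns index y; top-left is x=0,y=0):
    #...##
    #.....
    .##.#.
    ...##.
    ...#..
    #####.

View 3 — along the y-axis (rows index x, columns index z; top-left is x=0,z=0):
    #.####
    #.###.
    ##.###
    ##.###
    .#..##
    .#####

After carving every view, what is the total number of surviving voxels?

start: 6×6×6 = 216 voxels
  1. axis=0 (YZ plane), |mask|=15  ⇒  voxels=90
  2. axis=2 (XY plane), |mask|=15  ⇒  voxels=39
  3. axis=1 (XZ plane), |mask|=27  ⇒  voxels=33

|visual hull| = 33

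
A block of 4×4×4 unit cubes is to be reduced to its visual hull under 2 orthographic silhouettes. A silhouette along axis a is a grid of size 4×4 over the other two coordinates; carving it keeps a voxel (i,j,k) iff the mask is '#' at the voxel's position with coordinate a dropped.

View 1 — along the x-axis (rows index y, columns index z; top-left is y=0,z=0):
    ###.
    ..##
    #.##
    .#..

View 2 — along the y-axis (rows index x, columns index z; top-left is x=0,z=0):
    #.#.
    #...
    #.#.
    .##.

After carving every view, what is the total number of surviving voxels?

initial block: 4^3 = 64
[1] x-view keeps 9 columns → grid now 36
[2] y-view keeps 7 columns → grid now 17

voxel count = 17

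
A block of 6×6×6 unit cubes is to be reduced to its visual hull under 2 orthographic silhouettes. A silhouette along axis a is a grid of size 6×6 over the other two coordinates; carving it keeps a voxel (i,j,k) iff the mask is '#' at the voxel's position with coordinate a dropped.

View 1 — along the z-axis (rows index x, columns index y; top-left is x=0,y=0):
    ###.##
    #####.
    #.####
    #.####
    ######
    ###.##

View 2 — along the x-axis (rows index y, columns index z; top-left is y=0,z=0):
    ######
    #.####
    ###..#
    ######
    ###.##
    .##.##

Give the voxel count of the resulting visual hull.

start: 6×6×6 = 216 voxels
V1 z: intersect with XY mask (31 set) -- 186 left
V2 x: intersect with YZ mask (30 set) -- 154 left

154 voxels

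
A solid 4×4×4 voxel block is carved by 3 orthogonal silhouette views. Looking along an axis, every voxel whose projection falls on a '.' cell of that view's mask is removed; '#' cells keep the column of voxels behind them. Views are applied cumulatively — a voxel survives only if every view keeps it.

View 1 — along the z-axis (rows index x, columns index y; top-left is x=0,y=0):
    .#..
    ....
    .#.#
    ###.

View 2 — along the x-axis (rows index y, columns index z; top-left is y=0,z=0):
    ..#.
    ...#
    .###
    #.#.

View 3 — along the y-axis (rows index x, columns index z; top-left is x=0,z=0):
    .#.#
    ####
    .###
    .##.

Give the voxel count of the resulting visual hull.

voxel count = 6

before carving: 64 voxels (4×4×4)
carve view 1 (along z, XY-mask fill 6/16): 24 voxels remain
carve view 2 (along x, YZ-mask fill 7/16): 9 voxels remain
carve view 3 (along y, XZ-mask fill 11/16): 6 voxels remain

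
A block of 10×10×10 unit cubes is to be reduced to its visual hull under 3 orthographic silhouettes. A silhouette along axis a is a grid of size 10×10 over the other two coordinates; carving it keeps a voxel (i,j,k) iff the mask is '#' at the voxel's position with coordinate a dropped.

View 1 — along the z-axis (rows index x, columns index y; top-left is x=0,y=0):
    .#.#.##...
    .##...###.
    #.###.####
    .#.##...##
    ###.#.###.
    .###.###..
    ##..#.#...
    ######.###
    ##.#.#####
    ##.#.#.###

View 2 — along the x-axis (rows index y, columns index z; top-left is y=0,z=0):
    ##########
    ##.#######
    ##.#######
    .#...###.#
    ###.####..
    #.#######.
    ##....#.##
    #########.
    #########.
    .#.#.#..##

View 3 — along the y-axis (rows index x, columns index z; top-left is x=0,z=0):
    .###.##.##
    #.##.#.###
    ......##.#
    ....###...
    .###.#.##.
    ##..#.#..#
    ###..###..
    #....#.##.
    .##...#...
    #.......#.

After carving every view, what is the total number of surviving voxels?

start: 10×10×10 = 1000 voxels
V1 z: intersect with XY mask (63 set) -- 630 left
V2 x: intersect with YZ mask (76 set) -- 482 left
V3 y: intersect with XZ mask (46 set) -- 214 left

voxel count = 214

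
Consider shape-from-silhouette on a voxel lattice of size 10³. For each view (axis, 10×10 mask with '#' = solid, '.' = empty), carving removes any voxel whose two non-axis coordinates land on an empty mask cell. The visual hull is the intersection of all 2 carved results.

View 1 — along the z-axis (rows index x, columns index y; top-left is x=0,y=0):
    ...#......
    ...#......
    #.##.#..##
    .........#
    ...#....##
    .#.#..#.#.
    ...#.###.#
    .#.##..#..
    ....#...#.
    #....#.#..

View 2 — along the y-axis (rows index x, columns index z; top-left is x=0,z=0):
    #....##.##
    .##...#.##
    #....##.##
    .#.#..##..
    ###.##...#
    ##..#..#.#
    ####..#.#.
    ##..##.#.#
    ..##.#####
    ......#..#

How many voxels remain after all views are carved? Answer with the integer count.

voxel count = 156

before carving: 1000 voxels (10×10×10)
after view 1 [z-axis, 30 of 100 cells solid] → remaining = 300
after view 2 [y-axis, 51 of 100 cells solid] → remaining = 156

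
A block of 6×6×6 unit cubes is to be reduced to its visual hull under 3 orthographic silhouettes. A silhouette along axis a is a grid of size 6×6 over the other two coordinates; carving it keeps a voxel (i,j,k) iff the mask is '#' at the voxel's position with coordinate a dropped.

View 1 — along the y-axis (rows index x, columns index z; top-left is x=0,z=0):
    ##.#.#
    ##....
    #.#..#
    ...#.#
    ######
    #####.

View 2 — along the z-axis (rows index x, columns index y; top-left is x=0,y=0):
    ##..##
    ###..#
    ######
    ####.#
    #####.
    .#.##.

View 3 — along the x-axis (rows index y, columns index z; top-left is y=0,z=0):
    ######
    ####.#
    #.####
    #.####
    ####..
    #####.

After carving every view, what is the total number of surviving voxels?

remaining voxels: 83

before carving: 216 voxels (6×6×6)
[1] y-view keeps 22 columns → grid now 132
[2] z-view keeps 27 columns → grid now 97
[3] x-view keeps 30 columns → grid now 83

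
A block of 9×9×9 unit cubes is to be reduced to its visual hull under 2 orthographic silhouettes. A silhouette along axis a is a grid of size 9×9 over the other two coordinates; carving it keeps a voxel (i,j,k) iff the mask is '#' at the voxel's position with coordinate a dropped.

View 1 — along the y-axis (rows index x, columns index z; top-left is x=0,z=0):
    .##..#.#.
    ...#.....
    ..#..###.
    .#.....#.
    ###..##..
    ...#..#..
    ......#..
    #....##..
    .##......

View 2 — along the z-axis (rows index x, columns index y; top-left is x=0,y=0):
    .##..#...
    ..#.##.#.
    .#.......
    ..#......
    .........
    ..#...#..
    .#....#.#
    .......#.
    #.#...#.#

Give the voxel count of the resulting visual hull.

before carving: 729 voxels (9×9×9)
[1] y-view keeps 24 columns → grid now 216
[2] z-view keeps 19 columns → grid now 40

|visual hull| = 40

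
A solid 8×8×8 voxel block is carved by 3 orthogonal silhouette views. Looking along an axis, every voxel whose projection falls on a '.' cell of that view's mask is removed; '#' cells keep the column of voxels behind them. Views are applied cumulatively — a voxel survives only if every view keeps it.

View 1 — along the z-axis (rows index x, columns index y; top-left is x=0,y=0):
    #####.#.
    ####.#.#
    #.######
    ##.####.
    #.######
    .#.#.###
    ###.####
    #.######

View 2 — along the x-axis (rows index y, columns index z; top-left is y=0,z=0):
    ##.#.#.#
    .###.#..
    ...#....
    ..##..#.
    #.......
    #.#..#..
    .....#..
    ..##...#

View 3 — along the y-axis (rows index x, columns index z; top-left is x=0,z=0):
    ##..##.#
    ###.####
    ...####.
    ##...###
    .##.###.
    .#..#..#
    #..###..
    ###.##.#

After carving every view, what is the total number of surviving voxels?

start: 8×8×8 = 512 voxels
[1] z-view keeps 51 columns → grid now 408
[2] x-view keeps 21 columns → grid now 134
[3] y-view keeps 39 columns → grid now 74

74 voxels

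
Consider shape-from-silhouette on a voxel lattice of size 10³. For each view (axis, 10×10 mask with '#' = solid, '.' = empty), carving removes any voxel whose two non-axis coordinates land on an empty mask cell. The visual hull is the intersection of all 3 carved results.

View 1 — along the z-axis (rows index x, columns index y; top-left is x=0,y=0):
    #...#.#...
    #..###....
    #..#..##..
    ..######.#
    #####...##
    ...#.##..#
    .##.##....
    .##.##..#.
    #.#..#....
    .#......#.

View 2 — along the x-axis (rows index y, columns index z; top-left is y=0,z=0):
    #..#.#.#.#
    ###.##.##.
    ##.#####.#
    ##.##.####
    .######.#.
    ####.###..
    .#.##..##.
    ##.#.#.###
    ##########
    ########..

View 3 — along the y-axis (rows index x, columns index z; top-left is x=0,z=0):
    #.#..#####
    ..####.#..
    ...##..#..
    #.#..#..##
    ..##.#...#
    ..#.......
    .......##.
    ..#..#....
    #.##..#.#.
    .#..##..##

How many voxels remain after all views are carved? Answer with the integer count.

108 voxels

before carving: 1000 voxels (10×10×10)
carve view 1 (along z, XY-mask fill 43/100): 430 voxels remain
carve view 2 (along x, YZ-mask fill 72/100): 305 voxels remain
carve view 3 (along y, XZ-mask fill 39/100): 108 voxels remain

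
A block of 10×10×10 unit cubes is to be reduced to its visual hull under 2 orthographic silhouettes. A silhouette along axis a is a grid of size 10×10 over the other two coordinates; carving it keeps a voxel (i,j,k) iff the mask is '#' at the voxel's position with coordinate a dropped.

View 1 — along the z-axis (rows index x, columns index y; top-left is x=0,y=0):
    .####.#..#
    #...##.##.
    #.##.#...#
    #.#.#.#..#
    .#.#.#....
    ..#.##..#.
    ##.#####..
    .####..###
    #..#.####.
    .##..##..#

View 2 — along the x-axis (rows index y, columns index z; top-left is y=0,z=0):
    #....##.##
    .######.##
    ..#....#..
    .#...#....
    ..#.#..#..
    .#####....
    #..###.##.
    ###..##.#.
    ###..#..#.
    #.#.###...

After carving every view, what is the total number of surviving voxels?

start: 10×10×10 = 1000 voxels
step 1: project along z, AND mask (53/100) → |grid| = 530
step 2: project along x, AND mask (47/100) → |grid| = 241

remaining voxels: 241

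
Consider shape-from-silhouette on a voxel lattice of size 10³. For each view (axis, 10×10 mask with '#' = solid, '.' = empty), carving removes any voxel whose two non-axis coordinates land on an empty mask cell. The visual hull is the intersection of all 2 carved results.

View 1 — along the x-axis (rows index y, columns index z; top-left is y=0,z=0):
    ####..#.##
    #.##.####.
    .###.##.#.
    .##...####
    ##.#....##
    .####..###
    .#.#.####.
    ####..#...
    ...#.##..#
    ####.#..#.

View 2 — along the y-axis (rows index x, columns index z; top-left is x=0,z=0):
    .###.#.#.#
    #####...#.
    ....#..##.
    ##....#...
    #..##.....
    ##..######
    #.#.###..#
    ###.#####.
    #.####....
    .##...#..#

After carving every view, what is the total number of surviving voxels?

full grid |V| = 1000
V1 x: intersect with YZ mask (59 set) -- 590 left
V2 y: intersect with XZ mask (52 set) -- 296 left

296 voxels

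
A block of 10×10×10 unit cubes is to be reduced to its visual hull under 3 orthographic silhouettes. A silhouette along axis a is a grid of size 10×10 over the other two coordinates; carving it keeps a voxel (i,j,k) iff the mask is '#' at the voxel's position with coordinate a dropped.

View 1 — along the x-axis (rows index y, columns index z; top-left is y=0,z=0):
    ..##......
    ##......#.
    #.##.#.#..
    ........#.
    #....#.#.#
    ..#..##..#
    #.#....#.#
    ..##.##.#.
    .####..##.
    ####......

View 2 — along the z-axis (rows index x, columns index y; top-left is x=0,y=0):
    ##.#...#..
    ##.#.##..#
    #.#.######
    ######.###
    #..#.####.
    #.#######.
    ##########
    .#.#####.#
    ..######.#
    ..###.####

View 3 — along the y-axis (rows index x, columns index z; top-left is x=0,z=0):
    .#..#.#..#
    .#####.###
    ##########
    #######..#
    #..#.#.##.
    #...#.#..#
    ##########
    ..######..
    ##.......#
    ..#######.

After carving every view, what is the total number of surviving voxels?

voxel count = 177

initial block: 10^3 = 1000
V1 x: intersect with YZ mask (38 set) -- 380 left
V2 z: intersect with XY mask (72 set) -- 269 left
V3 y: intersect with XZ mask (65 set) -- 177 left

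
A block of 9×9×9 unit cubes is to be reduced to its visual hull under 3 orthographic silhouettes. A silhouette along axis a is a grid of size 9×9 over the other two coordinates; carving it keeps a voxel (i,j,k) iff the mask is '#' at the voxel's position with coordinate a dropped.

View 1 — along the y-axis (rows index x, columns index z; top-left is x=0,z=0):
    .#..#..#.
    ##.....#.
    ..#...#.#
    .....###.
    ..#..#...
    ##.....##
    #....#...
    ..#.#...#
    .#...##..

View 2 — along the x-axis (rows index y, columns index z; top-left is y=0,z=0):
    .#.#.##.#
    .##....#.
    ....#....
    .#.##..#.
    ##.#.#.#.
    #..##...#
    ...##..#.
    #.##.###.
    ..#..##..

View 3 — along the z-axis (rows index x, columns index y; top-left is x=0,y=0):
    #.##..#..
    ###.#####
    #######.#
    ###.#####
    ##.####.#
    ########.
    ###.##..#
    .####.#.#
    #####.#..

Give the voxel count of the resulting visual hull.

70 voxels

initial block: 9^3 = 729
after view 1 [y-axis, 26 of 81 cells solid] → remaining = 234
after view 2 [x-axis, 34 of 81 cells solid] → remaining = 93
after view 3 [z-axis, 61 of 81 cells solid] → remaining = 70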